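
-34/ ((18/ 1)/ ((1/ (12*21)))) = -17/ 2268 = -0.01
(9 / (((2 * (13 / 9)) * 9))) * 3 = 27 / 26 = 1.04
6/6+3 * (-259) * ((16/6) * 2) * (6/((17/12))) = -298351/17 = -17550.06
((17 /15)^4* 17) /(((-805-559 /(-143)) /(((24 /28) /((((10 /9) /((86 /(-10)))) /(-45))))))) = -2014777083 /192762500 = -10.45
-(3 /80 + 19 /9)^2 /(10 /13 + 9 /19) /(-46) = 591122623 /7320844800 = 0.08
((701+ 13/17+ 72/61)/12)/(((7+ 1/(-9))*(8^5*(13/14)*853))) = 7654017/23362147647488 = 0.00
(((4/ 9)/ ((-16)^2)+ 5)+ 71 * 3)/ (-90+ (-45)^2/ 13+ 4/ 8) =1632397/ 496224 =3.29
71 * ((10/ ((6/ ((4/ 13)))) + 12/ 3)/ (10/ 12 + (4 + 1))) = 54.93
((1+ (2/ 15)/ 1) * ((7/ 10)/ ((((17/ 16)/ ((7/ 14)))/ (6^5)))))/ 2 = 36288/ 25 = 1451.52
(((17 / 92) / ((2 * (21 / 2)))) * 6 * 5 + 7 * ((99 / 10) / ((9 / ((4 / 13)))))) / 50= 55113 / 1046500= 0.05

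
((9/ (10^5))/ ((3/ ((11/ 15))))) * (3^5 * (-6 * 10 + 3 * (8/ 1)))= -24057/ 125000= -0.19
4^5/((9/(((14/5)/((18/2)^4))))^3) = 2809856/25736391511831125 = 0.00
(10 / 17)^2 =100 / 289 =0.35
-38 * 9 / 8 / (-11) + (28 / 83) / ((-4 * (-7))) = 14237 / 3652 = 3.90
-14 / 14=-1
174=174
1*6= 6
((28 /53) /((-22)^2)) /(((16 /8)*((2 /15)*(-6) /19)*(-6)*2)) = 665 /615648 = 0.00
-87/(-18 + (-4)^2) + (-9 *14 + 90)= 15/2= 7.50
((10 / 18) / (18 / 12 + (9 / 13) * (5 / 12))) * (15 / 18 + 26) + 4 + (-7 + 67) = 181634 / 2511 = 72.34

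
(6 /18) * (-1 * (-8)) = 8 /3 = 2.67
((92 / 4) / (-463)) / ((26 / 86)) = -989 / 6019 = -0.16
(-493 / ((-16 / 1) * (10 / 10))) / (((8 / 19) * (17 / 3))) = 12.91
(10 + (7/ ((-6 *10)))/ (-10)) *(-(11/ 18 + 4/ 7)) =-895043/ 75600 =-11.84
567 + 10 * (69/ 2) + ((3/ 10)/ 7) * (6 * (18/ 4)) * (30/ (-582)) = 1238415/ 1358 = 911.94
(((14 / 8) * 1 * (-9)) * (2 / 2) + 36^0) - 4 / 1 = -75 / 4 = -18.75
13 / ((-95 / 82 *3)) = -1066 / 285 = -3.74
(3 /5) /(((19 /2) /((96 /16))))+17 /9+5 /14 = 31421 /11970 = 2.62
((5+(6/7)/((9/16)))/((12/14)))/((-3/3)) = -137/18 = -7.61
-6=-6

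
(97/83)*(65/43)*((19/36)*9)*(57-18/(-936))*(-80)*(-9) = 1229511375/3569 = 344497.44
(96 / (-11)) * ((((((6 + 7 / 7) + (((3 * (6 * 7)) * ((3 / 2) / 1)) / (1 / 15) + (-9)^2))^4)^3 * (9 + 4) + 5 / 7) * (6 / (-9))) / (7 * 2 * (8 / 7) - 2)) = 1132758044087714962978399417115625633485210112 / 539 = 2101591918530083419254915000000000000000000.00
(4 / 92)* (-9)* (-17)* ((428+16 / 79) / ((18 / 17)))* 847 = 4140259662 / 1817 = 2278623.92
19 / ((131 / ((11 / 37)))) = 0.04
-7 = -7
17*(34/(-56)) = -289/28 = -10.32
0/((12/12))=0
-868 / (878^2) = -0.00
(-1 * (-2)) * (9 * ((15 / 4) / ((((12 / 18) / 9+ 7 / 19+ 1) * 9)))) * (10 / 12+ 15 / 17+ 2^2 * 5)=112.91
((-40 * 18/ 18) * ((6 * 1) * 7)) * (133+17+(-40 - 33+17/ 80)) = -129717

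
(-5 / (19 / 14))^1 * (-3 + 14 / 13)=1750 / 247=7.09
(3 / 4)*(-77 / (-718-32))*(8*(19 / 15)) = 1463 / 1875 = 0.78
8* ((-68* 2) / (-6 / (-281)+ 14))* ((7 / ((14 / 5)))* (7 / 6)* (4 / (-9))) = 535024 / 5319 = 100.59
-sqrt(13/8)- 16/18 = -sqrt(26)/4- 8/9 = -2.16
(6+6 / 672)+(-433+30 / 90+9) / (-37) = 217055 / 12432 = 17.46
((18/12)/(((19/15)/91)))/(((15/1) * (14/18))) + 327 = 12777/38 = 336.24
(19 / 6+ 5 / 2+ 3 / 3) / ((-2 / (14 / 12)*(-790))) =7 / 1422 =0.00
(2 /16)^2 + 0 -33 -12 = -2879 /64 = -44.98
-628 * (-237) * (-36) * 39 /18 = -11609208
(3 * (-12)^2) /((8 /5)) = 270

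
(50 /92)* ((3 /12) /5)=5 /184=0.03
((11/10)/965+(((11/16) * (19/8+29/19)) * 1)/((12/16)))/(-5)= -31483507/44004000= -0.72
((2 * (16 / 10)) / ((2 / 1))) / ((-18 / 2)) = -8 / 45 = -0.18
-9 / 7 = -1.29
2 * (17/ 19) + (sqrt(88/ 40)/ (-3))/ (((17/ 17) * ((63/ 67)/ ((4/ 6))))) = 34/ 19-134 * sqrt(55)/ 2835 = 1.44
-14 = -14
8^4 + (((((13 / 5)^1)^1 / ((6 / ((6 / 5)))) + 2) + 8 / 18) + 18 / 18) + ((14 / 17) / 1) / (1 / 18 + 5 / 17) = 4102.32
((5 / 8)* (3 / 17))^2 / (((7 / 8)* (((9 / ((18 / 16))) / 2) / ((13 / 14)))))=0.00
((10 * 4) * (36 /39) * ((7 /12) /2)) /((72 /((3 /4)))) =35 /312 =0.11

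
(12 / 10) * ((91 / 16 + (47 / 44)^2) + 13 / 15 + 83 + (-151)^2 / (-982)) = 240529847 / 2970550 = 80.97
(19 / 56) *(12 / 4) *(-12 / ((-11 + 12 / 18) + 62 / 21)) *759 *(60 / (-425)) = -2336202 / 13175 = -177.32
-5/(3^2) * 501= -835/3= -278.33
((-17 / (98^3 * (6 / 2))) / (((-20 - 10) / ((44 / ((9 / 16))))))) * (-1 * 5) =-748 / 9529569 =-0.00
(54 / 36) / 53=3 / 106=0.03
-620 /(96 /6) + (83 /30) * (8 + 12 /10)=-3989 /300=-13.30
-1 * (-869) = 869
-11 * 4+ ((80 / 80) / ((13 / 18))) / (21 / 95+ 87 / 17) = -272373 / 6227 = -43.74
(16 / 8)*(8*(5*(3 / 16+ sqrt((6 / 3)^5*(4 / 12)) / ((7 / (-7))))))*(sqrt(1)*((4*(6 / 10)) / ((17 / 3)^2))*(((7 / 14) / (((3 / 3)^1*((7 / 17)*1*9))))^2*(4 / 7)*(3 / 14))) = 6 / 2401 - 128*sqrt(6) / 7203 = -0.04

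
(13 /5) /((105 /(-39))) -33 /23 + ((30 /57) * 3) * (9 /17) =-2034076 /1300075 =-1.56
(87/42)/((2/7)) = 29/4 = 7.25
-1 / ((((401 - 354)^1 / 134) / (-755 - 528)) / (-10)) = -1719220 / 47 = -36579.15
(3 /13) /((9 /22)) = 22 /39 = 0.56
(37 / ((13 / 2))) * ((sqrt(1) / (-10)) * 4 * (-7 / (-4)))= -259 / 65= -3.98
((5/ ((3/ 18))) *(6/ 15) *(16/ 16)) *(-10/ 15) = -8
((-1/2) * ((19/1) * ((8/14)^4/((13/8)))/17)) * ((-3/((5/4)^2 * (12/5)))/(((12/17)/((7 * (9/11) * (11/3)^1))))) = 19456/22295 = 0.87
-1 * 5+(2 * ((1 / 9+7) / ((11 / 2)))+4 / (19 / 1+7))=-2909 / 1287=-2.26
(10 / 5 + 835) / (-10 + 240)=3.64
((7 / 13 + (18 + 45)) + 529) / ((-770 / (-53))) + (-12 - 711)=-6828971 / 10010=-682.21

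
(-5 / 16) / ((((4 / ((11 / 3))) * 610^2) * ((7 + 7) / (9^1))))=-33 / 66680320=-0.00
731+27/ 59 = 43156/ 59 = 731.46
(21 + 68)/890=1/10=0.10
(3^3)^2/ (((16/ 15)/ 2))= 10935/ 8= 1366.88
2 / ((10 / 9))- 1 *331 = -1646 / 5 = -329.20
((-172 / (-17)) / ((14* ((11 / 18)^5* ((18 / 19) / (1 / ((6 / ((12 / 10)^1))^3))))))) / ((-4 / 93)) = -3988090728 / 2395633625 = -1.66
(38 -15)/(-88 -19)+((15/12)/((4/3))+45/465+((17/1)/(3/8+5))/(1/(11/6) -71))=44183073/57052400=0.77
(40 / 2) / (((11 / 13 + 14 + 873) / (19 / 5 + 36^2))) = 168974 / 5771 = 29.28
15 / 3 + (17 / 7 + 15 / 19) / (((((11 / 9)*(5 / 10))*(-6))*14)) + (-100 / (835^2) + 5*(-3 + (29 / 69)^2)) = -12482395750067 / 1359795156489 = -9.18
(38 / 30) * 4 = 76 / 15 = 5.07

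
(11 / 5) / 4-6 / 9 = -7 / 60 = -0.12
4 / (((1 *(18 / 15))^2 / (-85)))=-2125 / 9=-236.11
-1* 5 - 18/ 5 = -43/ 5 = -8.60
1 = 1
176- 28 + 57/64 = 9529/64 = 148.89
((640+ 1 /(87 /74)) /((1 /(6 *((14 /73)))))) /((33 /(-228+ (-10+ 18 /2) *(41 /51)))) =-18216615928 /3562911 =-5112.85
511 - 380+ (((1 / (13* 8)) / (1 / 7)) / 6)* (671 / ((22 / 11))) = 168185 / 1248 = 134.76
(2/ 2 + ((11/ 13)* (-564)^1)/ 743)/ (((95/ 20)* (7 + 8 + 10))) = 0.00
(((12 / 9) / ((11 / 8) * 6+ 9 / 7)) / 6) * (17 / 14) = 68 / 2403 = 0.03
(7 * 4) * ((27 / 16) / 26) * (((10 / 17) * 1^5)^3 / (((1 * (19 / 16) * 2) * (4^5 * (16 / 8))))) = 23625 / 310658816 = 0.00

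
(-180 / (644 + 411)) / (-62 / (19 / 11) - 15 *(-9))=-684 / 397313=-0.00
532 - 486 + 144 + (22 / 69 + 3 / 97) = 1274011 / 6693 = 190.35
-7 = -7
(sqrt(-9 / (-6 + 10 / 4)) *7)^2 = 126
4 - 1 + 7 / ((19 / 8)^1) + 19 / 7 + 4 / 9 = 9.11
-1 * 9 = -9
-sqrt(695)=-26.36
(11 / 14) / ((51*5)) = 0.00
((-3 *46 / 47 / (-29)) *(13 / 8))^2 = 804609 / 29724304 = 0.03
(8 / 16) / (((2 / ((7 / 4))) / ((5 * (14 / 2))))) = 245 / 16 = 15.31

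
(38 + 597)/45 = 127/9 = 14.11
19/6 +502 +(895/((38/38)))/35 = 530.74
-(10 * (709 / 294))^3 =-44550103625 / 3176523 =-14024.80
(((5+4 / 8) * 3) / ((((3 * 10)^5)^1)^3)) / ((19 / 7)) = 77 / 181752822000000000000000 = 0.00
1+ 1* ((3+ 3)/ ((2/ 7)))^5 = 4084102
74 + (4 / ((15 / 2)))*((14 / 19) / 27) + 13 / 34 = 19464463 / 261630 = 74.40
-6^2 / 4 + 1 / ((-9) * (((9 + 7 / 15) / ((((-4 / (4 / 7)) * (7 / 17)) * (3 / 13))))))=-282193 / 31382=-8.99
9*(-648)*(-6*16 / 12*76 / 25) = 3545856 / 25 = 141834.24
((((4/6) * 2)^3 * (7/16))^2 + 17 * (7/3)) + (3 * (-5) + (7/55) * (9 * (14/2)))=1353619/40095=33.76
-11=-11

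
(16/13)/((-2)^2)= 4/13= 0.31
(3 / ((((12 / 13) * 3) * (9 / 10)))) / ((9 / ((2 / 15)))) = 0.02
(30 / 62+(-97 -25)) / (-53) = 2.29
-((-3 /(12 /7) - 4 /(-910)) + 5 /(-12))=5903 /2730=2.16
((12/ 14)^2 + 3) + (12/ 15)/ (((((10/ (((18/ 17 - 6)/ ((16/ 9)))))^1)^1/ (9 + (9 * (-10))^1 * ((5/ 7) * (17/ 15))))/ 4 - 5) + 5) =1260537/ 20825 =60.53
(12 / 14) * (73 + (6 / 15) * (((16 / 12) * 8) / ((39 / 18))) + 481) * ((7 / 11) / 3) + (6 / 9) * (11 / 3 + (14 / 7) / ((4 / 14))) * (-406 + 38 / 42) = -375620156 / 135135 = -2779.59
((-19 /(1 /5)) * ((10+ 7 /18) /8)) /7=-17765 /1008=-17.62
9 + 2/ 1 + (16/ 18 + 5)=152/ 9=16.89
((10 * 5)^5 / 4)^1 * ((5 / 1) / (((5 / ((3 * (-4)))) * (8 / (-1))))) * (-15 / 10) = -175781250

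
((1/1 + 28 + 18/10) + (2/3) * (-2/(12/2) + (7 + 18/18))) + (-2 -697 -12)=-30379/45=-675.09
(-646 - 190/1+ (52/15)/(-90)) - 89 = -624401/675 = -925.04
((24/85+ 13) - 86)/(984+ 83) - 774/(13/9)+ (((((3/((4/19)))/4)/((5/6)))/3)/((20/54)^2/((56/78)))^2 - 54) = -42217871002877/76637275000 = -550.88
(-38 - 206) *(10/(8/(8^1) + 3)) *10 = -6100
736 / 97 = 7.59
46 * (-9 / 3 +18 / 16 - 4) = -270.25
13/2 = 6.50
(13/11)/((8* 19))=13/1672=0.01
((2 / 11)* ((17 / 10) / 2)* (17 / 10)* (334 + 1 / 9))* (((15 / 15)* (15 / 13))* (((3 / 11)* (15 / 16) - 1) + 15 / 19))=131222473 / 28691520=4.57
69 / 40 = 1.72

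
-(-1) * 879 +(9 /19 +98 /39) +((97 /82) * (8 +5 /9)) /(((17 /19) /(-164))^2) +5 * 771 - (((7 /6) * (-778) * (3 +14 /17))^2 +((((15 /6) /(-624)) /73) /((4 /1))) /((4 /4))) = -70232665854986563 /6003024768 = -11699546.24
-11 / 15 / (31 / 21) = -77 / 155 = -0.50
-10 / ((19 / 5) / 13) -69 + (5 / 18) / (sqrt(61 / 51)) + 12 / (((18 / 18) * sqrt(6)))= -98.06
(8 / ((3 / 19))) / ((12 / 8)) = 304 / 9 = 33.78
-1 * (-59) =59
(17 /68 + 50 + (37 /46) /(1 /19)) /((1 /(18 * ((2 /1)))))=54261 /23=2359.17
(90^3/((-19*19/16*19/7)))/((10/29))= -236779200/6859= -34520.95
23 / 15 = 1.53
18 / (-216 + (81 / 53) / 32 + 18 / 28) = -0.08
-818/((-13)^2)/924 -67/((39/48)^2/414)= -3280629145/78078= -42017.33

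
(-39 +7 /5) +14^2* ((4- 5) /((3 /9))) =-625.60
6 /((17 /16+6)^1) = 96 /113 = 0.85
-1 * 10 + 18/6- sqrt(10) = -7- sqrt(10) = -10.16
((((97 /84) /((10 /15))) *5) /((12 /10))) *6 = 2425 /56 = 43.30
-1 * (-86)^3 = 636056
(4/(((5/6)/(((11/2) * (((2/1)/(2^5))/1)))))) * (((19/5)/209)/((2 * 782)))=3/156400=0.00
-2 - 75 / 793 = -1661 / 793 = -2.09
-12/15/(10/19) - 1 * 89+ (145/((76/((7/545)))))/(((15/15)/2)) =-9368271/103550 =-90.47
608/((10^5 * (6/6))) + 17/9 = 53296/28125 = 1.89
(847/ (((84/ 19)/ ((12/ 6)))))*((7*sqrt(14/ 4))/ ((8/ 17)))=273581*sqrt(14)/ 96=10662.98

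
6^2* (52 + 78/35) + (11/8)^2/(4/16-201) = 79806719/40880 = 1952.22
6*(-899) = -5394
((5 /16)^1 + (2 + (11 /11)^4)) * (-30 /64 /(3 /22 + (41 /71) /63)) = -39116385 /3666176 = -10.67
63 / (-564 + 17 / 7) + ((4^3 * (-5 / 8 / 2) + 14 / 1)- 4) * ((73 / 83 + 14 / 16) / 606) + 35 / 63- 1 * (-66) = 157578650575 / 2372657256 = 66.41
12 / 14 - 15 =-99 / 7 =-14.14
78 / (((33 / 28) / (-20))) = -14560 / 11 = -1323.64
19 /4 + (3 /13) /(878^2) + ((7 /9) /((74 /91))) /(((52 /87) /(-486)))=-286609660343 /370795204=-772.96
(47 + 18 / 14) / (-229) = -338 / 1603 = -0.21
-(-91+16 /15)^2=-1819801 /225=-8088.00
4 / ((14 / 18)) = 36 / 7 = 5.14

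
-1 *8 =-8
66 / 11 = 6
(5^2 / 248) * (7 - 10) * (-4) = 75 / 62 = 1.21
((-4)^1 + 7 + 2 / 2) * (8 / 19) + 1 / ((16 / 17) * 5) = 2883 / 1520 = 1.90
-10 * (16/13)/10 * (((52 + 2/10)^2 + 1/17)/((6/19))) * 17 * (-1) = 176028464/975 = 180542.01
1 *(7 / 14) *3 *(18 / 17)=27 / 17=1.59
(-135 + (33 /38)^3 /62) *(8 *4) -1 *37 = -926352679 /212629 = -4356.66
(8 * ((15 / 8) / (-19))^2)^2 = 50625 / 8340544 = 0.01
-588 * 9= -5292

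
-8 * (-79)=632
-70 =-70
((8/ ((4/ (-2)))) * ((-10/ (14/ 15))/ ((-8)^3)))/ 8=-75/ 7168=-0.01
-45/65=-9/13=-0.69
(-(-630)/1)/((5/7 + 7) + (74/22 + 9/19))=92169/1690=54.54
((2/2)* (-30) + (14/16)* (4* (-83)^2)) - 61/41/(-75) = 24081.52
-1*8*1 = -8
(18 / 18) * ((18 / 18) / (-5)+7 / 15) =4 / 15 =0.27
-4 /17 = -0.24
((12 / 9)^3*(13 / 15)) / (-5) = -832 / 2025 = -0.41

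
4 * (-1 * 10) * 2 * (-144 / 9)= 1280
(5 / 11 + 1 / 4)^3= 29791 / 85184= 0.35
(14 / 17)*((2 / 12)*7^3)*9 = 7203 / 17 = 423.71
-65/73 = -0.89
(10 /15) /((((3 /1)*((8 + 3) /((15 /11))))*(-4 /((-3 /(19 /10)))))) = 25 /2299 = 0.01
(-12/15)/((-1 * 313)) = 4/1565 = 0.00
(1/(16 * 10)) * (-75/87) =-5/928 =-0.01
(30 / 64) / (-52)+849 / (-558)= -236851 / 154752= -1.53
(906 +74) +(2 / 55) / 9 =485102 / 495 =980.00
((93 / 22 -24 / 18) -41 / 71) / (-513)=-10855 / 2403918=-0.00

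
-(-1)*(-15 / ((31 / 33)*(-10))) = 99 / 62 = 1.60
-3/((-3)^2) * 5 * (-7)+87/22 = 1031/66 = 15.62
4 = 4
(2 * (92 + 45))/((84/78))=1781/7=254.43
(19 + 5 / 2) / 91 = 43 / 182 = 0.24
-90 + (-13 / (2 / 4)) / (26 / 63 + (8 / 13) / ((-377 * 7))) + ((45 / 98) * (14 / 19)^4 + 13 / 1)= -1160955350128 / 8298450317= -139.90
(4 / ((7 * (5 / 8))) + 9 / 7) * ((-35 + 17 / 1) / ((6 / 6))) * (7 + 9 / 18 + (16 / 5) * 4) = -20097 / 25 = -803.88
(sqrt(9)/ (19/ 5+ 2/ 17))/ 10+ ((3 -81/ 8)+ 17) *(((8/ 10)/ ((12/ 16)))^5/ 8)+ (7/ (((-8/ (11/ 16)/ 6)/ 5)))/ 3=-7614609227/ 1798200000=-4.23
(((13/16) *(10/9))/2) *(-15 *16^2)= -5200/3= -1733.33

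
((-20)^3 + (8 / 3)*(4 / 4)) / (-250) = 31.99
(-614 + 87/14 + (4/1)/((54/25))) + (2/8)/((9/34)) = -114343/189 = -604.99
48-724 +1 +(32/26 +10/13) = -673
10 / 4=5 / 2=2.50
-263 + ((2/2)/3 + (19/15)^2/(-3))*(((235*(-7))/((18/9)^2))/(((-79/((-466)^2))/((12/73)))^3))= -7331119589983077495909/959002763315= -7644523947.61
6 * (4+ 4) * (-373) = -17904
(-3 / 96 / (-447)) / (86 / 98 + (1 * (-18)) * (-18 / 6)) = 49 / 38463456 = 0.00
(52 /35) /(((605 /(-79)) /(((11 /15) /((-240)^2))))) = -0.00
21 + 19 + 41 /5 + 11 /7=1742 /35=49.77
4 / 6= 2 / 3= 0.67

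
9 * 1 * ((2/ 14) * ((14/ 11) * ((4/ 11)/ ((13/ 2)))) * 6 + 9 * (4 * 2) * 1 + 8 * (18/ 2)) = 2039472/ 1573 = 1296.55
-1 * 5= -5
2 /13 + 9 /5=127 /65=1.95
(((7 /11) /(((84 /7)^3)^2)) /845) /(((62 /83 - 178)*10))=-581 /4083274594713600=-0.00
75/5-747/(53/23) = -16386/53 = -309.17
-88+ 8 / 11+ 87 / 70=-66243 / 770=-86.03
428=428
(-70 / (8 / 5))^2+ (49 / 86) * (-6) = 1314523 / 688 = 1910.64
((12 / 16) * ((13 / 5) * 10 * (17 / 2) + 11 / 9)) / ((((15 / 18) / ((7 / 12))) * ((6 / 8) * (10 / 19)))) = 2660 / 9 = 295.56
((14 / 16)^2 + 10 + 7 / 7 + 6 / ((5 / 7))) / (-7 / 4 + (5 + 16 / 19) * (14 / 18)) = 367821 / 50960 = 7.22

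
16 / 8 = 2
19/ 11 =1.73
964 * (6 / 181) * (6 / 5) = 34704 / 905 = 38.35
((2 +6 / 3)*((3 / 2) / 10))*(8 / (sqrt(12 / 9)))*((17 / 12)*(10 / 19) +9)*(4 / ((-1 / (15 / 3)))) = -8888*sqrt(3) / 19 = -810.24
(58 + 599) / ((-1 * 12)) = -54.75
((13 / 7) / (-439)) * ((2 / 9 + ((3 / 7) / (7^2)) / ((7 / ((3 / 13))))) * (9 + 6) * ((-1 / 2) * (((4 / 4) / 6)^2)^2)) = 312535 / 57373450848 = 0.00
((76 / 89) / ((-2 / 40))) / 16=-95 / 89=-1.07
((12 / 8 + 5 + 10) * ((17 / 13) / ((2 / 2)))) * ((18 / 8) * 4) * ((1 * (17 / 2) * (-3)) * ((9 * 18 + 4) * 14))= -149606919 / 13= -11508224.54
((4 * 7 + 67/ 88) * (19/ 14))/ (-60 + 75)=48089/ 18480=2.60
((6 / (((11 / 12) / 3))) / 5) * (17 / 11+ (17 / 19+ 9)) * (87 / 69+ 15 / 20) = 4777218 / 52877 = 90.35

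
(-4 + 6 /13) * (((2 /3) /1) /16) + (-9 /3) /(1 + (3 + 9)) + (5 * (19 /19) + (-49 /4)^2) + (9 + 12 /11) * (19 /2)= 1719761 /6864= 250.55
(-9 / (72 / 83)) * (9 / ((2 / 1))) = -46.69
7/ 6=1.17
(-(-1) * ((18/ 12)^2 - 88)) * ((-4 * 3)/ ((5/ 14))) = 14406/ 5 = 2881.20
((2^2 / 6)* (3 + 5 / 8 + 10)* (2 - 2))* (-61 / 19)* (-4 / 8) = 0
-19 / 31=-0.61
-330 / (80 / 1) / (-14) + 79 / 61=10861 / 6832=1.59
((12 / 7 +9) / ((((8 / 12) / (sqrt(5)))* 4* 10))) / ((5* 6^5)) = 0.00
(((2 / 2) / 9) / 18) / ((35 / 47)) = 47 / 5670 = 0.01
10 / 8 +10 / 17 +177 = 12161 / 68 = 178.84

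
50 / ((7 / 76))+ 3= 3821 / 7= 545.86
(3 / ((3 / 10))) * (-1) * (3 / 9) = -10 / 3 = -3.33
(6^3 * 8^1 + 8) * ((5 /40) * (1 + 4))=1085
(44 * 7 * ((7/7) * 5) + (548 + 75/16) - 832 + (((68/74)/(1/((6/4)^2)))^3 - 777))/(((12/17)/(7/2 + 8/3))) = 6785834257/1577088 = 4302.76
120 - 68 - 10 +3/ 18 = 253/ 6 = 42.17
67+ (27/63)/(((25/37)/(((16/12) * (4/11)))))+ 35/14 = 268759/3850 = 69.81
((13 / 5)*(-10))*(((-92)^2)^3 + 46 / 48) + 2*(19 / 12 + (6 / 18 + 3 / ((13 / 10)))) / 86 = -15765230034968.82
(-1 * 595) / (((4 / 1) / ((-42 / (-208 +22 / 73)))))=-30.08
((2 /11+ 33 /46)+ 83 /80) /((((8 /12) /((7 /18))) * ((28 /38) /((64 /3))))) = 744781 /22770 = 32.71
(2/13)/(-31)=-2/403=-0.00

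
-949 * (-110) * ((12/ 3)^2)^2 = 26723840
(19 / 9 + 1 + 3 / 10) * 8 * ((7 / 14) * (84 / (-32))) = -2149 / 60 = -35.82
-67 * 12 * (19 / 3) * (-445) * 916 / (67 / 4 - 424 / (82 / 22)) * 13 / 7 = -4425181417280 / 111363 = -39736550.00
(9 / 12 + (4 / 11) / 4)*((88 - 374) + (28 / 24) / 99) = -6285449 / 26136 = -240.49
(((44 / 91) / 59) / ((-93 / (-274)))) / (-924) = -274 / 10485657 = -0.00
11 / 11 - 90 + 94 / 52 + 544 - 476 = -499 / 26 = -19.19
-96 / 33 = -32 / 11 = -2.91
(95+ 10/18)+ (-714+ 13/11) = -61109/99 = -617.26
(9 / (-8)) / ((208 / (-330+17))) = 2817 / 1664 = 1.69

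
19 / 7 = 2.71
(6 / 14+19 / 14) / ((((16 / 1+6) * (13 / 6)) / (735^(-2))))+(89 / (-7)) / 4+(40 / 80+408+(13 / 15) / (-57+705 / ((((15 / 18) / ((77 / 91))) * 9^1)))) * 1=17127180414271 / 42251789580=405.36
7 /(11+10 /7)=49 /87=0.56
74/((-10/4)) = -148/5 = -29.60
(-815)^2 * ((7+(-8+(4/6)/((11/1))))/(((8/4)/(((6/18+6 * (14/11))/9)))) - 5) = -70516118675/19602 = -3597394.08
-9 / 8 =-1.12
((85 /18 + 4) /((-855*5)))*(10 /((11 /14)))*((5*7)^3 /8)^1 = -9423925 /67716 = -139.17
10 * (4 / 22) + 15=185 / 11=16.82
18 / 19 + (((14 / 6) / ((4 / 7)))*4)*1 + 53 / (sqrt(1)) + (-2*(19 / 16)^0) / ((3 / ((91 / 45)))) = 176812 / 2565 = 68.93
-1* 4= -4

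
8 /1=8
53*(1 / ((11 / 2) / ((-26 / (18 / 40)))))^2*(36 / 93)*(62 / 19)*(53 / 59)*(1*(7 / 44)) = 42535001600 / 40285377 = 1055.84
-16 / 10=-8 / 5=-1.60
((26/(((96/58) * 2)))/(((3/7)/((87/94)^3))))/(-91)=-2121843/13289344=-0.16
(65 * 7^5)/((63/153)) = 2653105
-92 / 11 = -8.36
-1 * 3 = -3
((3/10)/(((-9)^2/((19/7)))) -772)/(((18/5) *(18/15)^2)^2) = -4559565625/158723712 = -28.73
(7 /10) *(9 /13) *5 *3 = 189 /26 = 7.27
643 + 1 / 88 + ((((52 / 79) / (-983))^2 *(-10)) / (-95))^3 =85122775911075901777046806948111308691 / 132381448796936986063093006743924808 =643.01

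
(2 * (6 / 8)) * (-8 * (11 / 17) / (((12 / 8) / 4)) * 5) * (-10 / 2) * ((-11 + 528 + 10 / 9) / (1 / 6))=82068800 / 51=1609192.16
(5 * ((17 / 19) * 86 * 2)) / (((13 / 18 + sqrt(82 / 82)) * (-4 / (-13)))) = 855270 / 589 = 1452.07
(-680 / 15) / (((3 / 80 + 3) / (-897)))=3253120 / 243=13387.33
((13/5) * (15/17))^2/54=169/1734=0.10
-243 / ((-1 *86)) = 243 / 86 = 2.83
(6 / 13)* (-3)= -18 / 13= -1.38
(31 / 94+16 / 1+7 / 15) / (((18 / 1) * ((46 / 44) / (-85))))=-4428721 / 58374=-75.87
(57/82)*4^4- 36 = 141.95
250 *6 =1500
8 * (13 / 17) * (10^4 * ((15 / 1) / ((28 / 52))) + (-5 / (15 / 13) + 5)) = 1704205.76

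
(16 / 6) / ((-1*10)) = -4 / 15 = -0.27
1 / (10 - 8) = 1 / 2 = 0.50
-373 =-373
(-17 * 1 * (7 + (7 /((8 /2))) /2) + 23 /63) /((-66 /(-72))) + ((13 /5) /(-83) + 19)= -24288071 /191730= -126.68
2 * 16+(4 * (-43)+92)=-48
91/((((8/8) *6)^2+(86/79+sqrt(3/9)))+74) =189271992/231048287-567931 *sqrt(3)/231048287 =0.81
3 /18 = 1 /6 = 0.17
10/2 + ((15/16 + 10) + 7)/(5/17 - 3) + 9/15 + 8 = 25653/3680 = 6.97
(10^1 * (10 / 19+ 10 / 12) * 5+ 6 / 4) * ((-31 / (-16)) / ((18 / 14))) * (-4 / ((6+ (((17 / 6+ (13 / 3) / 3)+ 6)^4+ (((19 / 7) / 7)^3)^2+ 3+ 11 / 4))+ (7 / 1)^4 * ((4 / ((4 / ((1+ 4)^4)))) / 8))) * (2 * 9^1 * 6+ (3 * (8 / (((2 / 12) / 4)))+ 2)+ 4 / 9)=-7937027610709005526284 / 5486851349452148277181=-1.45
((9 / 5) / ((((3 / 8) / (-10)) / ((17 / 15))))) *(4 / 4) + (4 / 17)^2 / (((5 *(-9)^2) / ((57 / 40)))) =-10612042 / 195075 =-54.40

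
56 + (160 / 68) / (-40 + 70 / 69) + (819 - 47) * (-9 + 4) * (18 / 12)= -26221858 / 4573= -5734.06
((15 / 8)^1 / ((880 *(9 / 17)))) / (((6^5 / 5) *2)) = 85 / 65691648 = 0.00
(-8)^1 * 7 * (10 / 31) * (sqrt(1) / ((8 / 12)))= -840 / 31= -27.10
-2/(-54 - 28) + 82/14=1688/287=5.88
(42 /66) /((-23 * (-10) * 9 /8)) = 28 /11385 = 0.00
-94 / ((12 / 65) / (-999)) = 1017315 / 2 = 508657.50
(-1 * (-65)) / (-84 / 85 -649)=-5525 / 55249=-0.10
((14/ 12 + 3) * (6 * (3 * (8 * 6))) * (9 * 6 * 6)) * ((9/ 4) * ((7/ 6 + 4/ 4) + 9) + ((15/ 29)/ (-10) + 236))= 8830960200/ 29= 304515868.97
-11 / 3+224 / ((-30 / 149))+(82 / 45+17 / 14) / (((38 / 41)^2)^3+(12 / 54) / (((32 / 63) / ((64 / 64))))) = -28556828961610829 / 25649099226765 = -1113.37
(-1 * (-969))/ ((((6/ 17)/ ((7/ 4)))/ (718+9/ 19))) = 27615973/ 8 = 3451996.62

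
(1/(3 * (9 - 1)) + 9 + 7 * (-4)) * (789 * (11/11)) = -119665/8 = -14958.12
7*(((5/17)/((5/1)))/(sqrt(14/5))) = sqrt(70)/34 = 0.25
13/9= 1.44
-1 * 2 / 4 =-0.50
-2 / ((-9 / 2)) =4 / 9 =0.44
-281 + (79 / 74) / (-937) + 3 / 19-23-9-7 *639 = -6304975179 / 1317422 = -4785.84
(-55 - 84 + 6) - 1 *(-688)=555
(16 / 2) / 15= 8 / 15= 0.53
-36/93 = -12/31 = -0.39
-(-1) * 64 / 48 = 1.33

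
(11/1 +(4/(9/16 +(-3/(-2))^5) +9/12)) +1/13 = 167171/13572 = 12.32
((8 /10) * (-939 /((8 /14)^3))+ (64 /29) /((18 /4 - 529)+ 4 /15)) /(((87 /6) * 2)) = -146893997991 /1058112560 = -138.83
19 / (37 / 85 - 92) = -1615 / 7783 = -0.21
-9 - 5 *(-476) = 2371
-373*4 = -1492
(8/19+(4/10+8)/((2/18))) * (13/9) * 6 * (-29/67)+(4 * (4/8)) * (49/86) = -233216029/821085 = -284.03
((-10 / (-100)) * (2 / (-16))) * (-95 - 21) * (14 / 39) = 203 / 390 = 0.52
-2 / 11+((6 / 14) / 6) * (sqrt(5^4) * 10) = 1361 / 77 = 17.68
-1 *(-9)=9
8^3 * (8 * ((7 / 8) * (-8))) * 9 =-258048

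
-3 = -3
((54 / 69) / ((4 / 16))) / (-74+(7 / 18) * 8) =-324 / 7337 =-0.04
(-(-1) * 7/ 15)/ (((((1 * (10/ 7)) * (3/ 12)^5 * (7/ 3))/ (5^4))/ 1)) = 89600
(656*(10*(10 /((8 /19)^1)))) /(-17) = -155800 /17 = -9164.71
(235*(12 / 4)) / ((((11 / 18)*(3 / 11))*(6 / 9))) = 6345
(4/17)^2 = 0.06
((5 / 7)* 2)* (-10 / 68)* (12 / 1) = -300 / 119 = -2.52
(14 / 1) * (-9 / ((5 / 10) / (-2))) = 504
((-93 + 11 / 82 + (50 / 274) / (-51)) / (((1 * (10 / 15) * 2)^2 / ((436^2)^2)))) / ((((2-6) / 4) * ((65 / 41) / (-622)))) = -22424098765364274288 / 30277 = -740631461682606.41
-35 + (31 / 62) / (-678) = -35.00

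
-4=-4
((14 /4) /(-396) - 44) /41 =-34855 /32472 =-1.07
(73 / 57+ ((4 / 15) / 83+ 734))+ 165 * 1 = 21296216 / 23655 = 900.28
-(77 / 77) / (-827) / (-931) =-1 / 769937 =-0.00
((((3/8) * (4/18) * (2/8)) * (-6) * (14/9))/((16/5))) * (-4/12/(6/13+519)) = 455/11669184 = 0.00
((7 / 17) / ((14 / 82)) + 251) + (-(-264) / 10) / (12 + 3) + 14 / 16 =870559 / 3400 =256.05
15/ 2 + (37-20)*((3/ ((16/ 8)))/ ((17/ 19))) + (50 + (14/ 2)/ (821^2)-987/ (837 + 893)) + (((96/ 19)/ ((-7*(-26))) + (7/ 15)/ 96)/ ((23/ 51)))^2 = 3629902548597206902640213/ 42487438670790883660800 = 85.43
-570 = -570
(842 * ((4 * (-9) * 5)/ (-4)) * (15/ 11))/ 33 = 189450/ 121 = 1565.70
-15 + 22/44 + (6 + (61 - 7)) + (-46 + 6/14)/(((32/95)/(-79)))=2404287/224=10733.42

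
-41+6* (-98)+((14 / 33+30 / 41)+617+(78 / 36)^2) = -99845 / 16236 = -6.15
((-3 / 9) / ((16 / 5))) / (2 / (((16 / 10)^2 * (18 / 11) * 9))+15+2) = -540 / 88403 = -0.01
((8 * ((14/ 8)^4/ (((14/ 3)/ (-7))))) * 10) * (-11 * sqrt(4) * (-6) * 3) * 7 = -24958395/ 8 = -3119799.38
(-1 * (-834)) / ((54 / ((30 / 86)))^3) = 17375 / 77280804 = 0.00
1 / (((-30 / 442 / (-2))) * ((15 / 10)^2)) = 1768 / 135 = 13.10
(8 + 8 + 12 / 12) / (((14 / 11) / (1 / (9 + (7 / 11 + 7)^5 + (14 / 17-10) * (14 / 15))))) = 2559905645 / 4976805538978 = 0.00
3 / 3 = 1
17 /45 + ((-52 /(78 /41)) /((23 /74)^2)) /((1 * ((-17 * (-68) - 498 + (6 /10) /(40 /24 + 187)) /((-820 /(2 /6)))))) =46907810969957 /44328456945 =1058.19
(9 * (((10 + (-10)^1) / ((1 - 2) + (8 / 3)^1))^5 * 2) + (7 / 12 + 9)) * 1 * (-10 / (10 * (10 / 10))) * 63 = -2415 / 4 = -603.75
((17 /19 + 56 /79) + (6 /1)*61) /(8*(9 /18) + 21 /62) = 34209926 /403769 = 84.73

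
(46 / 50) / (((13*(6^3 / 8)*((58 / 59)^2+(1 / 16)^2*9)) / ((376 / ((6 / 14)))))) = 53945808896 / 23495404725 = 2.30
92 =92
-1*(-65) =65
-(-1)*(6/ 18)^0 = 1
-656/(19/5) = -3280/19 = -172.63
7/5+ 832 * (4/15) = 3349/15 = 223.27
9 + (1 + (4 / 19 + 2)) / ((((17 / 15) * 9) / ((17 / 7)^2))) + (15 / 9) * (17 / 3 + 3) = 211996 / 8379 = 25.30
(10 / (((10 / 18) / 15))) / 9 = 30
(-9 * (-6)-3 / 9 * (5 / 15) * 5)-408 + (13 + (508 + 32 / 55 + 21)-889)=-346982 / 495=-700.97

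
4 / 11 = 0.36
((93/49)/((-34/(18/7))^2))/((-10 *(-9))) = 837/6938890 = 0.00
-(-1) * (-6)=-6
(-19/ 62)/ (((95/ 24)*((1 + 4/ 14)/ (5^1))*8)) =-7/ 186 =-0.04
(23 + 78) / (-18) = -101 / 18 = -5.61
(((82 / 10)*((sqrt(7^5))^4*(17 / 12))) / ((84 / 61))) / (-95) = -1715714308819 / 68400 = -25083542.53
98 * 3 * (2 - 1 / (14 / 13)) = 315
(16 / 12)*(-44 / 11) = -16 / 3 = -5.33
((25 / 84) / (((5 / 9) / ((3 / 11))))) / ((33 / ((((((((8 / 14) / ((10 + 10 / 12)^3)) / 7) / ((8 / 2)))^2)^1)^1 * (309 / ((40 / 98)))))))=2703132 / 3130110217609375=0.00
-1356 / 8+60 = -219 / 2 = -109.50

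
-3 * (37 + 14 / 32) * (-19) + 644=44447 / 16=2777.94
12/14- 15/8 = -57/56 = -1.02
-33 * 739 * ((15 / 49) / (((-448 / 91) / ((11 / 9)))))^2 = -4155748025 / 29503488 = -140.86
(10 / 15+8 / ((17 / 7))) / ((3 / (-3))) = -202 / 51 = -3.96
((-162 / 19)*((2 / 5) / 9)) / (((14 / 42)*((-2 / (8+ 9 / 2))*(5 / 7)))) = 189 / 19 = 9.95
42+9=51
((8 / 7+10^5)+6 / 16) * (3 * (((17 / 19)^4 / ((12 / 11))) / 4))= 5144971692135 / 116767616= 44061.63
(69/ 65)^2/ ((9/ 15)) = 1587/ 845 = 1.88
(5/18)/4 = 0.07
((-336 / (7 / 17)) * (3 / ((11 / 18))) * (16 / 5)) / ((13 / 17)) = -16762.81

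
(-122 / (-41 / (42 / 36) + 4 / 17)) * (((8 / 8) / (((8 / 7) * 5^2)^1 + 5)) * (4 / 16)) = 50813 / 1952380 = 0.03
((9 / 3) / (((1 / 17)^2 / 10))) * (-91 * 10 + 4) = -7855020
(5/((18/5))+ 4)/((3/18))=97/3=32.33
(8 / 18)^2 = 0.20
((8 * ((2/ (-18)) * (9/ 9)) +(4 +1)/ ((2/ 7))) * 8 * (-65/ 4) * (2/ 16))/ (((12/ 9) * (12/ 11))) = -213785/ 1152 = -185.58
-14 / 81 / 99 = -14 / 8019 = -0.00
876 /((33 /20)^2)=116800 /363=321.76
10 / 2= 5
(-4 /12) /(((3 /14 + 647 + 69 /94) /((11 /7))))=-517 /639525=-0.00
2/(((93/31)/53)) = 106/3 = 35.33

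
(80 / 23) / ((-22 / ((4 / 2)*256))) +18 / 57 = -387602 / 4807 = -80.63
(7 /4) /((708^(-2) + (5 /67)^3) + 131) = 263832912756 /19749840999355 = 0.01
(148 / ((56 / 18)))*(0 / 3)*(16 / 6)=0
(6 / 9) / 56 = 0.01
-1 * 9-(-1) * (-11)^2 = 112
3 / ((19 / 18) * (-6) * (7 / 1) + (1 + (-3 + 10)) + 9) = -9 / 82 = -0.11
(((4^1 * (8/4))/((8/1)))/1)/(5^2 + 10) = 1/35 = 0.03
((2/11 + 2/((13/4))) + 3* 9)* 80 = 318000/143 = 2223.78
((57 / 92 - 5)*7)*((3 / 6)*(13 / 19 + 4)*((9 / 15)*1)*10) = -753207 / 1748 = -430.90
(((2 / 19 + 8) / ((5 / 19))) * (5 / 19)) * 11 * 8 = 13552 / 19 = 713.26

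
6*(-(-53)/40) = 159/20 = 7.95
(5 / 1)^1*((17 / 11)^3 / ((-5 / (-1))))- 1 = 3582 / 1331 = 2.69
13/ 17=0.76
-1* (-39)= 39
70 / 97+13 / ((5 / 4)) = 5394 / 485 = 11.12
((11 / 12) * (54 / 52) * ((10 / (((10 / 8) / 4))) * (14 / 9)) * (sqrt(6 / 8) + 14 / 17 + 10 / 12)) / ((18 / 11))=1694 * sqrt(3) / 117 + 22022 / 459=73.06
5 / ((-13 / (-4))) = 20 / 13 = 1.54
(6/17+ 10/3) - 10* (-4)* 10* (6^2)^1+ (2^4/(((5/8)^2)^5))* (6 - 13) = 1040497638812/498046875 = 2089.16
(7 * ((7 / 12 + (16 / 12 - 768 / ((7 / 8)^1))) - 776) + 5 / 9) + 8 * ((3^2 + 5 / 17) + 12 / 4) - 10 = -7021889 / 612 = -11473.67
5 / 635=1 / 127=0.01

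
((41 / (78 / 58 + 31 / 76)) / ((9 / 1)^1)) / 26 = 45182 / 451971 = 0.10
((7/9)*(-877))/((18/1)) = -6139/162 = -37.90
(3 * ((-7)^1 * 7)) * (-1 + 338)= -49539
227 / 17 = 13.35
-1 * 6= -6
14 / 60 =7 / 30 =0.23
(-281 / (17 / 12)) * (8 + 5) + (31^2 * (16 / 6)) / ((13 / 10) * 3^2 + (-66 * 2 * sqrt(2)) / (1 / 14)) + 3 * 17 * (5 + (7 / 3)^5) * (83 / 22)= 13439220876354539 / 1149500967813-473580800 * sqrt(2) / 683007111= 11690.37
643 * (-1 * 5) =-3215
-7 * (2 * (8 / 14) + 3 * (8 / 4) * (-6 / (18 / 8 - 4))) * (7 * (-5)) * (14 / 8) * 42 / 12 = 32585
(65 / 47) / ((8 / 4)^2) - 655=-123075 / 188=-654.65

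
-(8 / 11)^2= -0.53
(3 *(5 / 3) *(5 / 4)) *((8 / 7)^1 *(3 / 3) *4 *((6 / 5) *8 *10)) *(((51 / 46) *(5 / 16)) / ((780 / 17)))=20.71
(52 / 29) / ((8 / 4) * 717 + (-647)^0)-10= -416098 / 41615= -10.00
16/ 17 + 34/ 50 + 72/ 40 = 1454/ 425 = 3.42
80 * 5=400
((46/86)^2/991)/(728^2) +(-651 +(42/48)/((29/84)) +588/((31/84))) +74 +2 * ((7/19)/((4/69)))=17110816142031227529/16587716985484736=1031.54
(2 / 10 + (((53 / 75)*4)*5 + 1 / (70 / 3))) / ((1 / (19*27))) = 516249 / 70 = 7374.99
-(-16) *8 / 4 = 32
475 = 475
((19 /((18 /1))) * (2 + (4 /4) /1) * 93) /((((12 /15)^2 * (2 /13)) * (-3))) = -191425 /192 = -997.01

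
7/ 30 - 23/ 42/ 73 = 577/ 2555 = 0.23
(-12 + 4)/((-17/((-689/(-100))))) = 1378/425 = 3.24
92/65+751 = 48907/65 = 752.42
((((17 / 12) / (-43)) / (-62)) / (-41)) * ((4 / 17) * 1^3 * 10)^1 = -0.00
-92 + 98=6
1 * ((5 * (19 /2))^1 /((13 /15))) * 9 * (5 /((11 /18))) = 577125 /143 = 4035.84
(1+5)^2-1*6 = 30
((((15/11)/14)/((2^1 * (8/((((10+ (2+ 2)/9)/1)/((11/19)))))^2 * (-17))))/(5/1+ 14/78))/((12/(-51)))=51834185/4336206336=0.01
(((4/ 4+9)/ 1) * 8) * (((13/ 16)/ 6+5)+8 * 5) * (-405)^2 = 1184533875/ 2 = 592266937.50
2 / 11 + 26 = 288 / 11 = 26.18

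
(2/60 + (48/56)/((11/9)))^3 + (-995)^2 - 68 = 12202601942222873/12326391000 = 989957.40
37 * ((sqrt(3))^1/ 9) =37 * sqrt(3)/ 9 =7.12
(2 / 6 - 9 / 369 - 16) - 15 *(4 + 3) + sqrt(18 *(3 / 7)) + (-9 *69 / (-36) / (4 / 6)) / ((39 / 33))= -96.02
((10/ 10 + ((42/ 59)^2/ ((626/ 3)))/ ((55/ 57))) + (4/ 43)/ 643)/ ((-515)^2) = 1661287578473/ 439445414328625375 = 0.00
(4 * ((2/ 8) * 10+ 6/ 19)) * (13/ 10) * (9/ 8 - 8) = -15301/ 152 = -100.66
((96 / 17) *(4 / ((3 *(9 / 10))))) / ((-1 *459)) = -1280 / 70227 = -0.02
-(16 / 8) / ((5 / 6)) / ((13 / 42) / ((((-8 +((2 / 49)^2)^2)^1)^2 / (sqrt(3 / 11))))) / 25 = -51045745935975936 * sqrt(33) / 7714787453657375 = -38.01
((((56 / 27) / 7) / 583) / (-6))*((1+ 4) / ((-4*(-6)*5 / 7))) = -7 / 283338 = -0.00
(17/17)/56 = 1/56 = 0.02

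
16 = 16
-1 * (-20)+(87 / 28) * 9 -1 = 46.96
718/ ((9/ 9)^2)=718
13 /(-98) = -13 /98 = -0.13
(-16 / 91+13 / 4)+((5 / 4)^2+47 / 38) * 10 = 429727 / 13832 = 31.07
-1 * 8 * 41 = -328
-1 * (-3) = 3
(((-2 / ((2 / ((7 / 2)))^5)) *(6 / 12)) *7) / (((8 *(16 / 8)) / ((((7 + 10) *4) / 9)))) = -54.25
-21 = -21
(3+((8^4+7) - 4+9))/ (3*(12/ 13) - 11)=-53443/ 107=-499.47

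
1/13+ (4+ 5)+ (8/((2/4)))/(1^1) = 326/13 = 25.08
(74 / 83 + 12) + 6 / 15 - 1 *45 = -13159 / 415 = -31.71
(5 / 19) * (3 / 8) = 15 / 152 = 0.10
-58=-58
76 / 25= 3.04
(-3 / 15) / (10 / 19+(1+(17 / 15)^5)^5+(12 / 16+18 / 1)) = -3838177580694437026977539062500 / 4105276420697952864368021798117207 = -0.00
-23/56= -0.41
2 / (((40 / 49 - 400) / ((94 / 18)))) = -2303 / 88020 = -0.03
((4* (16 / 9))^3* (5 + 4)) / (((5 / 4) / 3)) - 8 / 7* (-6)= 7346512 / 945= 7774.09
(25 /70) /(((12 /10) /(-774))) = -3225 /14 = -230.36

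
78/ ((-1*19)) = -4.11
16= 16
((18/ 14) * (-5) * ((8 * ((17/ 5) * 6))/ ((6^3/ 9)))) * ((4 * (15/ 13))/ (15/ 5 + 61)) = -2295/ 728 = -3.15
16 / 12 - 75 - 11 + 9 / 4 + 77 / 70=-4879 / 60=-81.32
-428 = -428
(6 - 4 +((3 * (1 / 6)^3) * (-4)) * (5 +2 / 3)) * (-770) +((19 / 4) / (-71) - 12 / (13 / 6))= -129907985 / 99684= -1303.20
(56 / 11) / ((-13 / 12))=-672 / 143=-4.70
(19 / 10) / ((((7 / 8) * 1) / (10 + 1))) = 23.89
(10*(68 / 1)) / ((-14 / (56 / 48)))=-170 / 3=-56.67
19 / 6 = 3.17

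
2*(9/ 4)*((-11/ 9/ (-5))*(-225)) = -495/ 2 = -247.50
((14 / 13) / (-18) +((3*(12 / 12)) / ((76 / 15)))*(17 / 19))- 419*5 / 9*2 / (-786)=70530361 / 66396564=1.06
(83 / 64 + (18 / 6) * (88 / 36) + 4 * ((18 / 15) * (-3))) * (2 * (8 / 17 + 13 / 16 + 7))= -4159789 / 43520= -95.58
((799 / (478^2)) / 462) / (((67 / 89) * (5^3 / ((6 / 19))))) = 71111 / 2799528770500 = 0.00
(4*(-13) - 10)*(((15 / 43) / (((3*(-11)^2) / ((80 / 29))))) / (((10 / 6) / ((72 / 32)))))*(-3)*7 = 703080 / 150887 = 4.66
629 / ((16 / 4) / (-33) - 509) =-20757 / 16801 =-1.24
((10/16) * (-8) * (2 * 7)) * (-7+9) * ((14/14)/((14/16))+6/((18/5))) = -1180/3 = -393.33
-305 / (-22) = 13.86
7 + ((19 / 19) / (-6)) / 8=335 / 48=6.98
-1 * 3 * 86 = -258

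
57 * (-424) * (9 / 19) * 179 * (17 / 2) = -17418132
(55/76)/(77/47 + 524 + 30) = 517/396948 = 0.00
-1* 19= -19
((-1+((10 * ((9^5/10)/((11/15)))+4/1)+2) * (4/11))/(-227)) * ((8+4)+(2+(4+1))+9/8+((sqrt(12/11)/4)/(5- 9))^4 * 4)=-2596.02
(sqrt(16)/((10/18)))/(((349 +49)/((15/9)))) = 6/199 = 0.03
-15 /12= -5 /4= -1.25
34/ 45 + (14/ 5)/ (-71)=2288/ 3195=0.72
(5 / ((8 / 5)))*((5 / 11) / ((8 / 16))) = 125 / 44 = 2.84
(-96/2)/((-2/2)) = 48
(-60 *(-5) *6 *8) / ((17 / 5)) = 72000 / 17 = 4235.29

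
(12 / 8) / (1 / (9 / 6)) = 9 / 4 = 2.25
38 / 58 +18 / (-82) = 518 / 1189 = 0.44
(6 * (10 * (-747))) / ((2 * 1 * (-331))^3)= 11205 / 72529382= 0.00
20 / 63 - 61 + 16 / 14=-3751 / 63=-59.54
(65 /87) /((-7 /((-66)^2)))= -94380 /203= -464.93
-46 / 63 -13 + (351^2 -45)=7757963 / 63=123142.27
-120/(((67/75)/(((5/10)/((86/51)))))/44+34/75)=-1009800/4391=-229.97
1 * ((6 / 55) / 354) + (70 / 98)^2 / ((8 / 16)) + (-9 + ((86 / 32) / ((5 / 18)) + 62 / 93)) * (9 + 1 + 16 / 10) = 158216809 / 9540300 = 16.58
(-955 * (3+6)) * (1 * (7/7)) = -8595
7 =7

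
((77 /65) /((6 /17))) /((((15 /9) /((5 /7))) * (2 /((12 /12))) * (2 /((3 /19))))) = 561 /9880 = 0.06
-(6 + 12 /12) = -7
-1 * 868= -868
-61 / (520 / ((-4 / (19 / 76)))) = 122 / 65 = 1.88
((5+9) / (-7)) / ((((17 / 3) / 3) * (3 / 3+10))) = -18 / 187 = -0.10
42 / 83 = 0.51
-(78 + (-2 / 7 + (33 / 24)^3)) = -287845 / 3584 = -80.31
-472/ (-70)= 236/ 35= 6.74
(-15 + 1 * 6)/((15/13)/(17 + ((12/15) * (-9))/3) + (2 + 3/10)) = -3.78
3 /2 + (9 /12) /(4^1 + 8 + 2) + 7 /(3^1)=653 /168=3.89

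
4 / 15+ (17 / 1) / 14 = 311 / 210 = 1.48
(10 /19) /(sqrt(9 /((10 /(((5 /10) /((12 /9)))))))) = 40 * sqrt(15) /171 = 0.91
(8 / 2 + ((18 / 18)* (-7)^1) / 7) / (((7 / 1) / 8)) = 24 / 7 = 3.43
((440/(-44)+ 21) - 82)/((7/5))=-355/7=-50.71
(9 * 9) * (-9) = -729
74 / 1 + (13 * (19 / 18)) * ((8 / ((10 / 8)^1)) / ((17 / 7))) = 84274 / 765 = 110.16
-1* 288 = -288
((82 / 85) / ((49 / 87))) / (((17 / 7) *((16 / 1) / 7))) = 3567 / 11560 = 0.31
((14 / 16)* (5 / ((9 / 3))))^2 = 1225 / 576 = 2.13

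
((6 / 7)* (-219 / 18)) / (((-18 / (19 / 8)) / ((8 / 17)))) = 1387 / 2142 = 0.65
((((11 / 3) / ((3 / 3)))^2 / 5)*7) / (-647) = -847 / 29115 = -0.03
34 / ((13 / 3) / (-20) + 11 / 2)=6.44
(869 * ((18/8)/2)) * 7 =54747/8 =6843.38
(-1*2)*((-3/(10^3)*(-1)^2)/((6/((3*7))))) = 21/1000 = 0.02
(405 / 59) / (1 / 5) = 2025 / 59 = 34.32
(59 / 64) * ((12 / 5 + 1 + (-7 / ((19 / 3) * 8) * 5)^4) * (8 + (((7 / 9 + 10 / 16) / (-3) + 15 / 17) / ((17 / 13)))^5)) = 4333623123937335652154038830154494593 / 161913216221848708200631467119738880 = 26.77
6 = 6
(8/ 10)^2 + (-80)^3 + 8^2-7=-12798559/ 25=-511942.36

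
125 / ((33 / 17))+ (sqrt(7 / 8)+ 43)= sqrt(14) / 4+ 3544 / 33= 108.33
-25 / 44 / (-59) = 25 / 2596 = 0.01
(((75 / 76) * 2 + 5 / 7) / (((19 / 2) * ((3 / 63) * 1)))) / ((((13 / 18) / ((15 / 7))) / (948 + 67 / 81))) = 2224750 / 133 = 16727.44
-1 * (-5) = 5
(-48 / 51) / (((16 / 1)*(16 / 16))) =-1 / 17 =-0.06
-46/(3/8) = -368/3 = -122.67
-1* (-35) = 35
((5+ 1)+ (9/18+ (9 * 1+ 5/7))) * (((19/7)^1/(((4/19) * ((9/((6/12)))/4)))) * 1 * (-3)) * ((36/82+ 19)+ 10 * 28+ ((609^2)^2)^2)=-31785222890240236634865321493/12054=-2636902512878732091825562.00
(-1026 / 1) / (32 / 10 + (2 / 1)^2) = -285 / 2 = -142.50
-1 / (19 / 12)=-12 / 19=-0.63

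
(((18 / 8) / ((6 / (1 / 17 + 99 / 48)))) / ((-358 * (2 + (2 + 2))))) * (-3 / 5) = 1731 / 7790080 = 0.00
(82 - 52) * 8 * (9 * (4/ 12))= 720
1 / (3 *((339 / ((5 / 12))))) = 5 / 12204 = 0.00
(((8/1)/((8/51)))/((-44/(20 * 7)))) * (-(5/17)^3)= 13125/3179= 4.13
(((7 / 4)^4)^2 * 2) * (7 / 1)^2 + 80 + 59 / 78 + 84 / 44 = 122343949789 / 14057472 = 8703.13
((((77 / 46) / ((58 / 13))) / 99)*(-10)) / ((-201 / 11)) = 5005 / 2413206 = 0.00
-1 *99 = -99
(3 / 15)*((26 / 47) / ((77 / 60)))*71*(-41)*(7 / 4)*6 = -1362348 / 517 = -2635.10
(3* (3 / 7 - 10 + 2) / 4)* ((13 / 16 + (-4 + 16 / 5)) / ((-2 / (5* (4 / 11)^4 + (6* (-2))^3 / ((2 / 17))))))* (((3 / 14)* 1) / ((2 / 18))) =-28849728447 / 28696360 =-1005.34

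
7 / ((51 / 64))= 448 / 51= 8.78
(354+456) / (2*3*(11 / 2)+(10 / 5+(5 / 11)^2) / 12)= 392040 / 16061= 24.41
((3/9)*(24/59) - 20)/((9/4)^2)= -18752/4779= -3.92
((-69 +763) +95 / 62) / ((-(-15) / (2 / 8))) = 43123 / 3720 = 11.59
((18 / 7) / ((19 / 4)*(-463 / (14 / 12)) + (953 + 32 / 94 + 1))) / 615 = -564 / 125546305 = -0.00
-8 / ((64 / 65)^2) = -8.25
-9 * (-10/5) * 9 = 162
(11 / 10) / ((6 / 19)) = 209 / 60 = 3.48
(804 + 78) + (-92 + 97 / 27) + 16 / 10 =107351 / 135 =795.19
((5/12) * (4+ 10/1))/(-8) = -35/48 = -0.73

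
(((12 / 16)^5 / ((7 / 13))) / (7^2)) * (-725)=-2290275 / 351232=-6.52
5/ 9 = 0.56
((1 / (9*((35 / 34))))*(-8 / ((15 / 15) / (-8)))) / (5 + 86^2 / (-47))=-102272 / 2255715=-0.05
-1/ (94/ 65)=-65/ 94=-0.69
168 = 168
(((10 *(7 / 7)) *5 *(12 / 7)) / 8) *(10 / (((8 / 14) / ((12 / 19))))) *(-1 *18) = -40500 / 19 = -2131.58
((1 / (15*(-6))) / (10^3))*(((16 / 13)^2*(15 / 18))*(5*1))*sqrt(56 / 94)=-0.00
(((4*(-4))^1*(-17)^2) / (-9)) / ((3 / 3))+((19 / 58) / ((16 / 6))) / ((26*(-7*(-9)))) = 390487609 / 760032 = 513.78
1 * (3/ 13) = 3/ 13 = 0.23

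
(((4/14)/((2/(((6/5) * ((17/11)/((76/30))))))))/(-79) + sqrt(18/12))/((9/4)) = -68/115577 + 2 * sqrt(6)/9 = 0.54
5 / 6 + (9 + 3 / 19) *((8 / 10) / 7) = 7501 / 3990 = 1.88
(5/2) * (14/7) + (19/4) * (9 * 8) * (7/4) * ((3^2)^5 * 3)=212044969/2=106022484.50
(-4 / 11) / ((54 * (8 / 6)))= -1 / 198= -0.01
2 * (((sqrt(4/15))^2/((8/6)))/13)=2/65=0.03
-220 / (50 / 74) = -1628 / 5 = -325.60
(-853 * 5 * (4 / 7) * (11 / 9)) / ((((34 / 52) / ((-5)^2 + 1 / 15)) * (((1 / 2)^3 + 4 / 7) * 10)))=-112896256 / 6885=-16397.42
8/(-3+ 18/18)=-4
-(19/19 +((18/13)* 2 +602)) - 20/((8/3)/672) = -73395/13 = -5645.77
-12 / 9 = -4 / 3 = -1.33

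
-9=-9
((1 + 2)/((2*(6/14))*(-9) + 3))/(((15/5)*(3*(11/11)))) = -7/99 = -0.07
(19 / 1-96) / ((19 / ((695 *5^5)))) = -8801809.21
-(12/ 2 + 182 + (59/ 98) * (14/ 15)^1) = -188.56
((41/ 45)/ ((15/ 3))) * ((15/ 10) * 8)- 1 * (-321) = 24239/ 75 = 323.19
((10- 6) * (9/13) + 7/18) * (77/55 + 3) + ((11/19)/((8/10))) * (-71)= -1666621/44460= -37.49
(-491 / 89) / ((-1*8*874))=491 / 622288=0.00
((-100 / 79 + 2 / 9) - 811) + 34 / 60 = -5769601 / 7110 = -811.48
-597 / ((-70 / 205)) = 24477 / 14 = 1748.36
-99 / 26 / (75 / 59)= -1947 / 650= -3.00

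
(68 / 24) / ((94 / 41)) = 697 / 564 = 1.24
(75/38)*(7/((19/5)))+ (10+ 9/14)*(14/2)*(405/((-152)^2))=228345/46208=4.94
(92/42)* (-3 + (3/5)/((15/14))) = -2806/525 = -5.34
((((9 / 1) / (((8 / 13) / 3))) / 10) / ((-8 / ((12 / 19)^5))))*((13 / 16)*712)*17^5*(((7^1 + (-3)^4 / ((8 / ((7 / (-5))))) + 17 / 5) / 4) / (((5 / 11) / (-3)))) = -698203856155951431 / 2476099000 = -281977358.80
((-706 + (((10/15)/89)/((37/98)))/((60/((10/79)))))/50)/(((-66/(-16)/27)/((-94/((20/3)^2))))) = 69920797662/357702125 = 195.47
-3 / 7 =-0.43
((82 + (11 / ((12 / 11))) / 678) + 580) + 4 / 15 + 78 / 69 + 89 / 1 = 703986739 / 935640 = 752.41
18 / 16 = 1.12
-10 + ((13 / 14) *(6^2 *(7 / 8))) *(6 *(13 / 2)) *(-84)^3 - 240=-676127338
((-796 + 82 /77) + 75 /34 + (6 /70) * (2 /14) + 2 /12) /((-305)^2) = -108932072 /12785821125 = -0.01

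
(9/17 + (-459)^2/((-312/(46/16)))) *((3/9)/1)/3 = -3050141/14144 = -215.65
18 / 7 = 2.57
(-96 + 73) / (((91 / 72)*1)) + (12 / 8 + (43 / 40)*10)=-2165 / 364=-5.95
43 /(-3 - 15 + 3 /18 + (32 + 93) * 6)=0.06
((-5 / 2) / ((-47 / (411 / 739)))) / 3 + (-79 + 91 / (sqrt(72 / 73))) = -5487129 / 69466 + 91 *sqrt(146) / 12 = 12.64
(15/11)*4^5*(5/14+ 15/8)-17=238691/77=3099.88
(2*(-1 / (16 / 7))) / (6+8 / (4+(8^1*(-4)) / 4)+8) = -7 / 96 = -0.07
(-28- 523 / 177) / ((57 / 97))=-531463 / 10089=-52.68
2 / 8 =1 / 4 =0.25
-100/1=-100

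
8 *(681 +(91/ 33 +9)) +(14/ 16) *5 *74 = 774287/ 132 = 5865.81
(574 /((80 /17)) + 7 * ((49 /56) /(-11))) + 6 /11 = 6708 /55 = 121.96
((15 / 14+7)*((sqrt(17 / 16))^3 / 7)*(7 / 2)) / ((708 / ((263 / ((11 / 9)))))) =1515669*sqrt(17) / 4652032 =1.34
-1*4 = -4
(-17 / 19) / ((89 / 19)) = -17 / 89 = -0.19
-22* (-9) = 198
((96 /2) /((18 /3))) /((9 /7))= 56 /9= 6.22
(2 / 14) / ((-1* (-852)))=1 / 5964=0.00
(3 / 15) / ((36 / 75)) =5 / 12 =0.42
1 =1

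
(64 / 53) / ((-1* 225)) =-64 / 11925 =-0.01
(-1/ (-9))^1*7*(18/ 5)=2.80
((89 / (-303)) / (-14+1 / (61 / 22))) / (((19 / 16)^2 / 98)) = 2128168 / 1421979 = 1.50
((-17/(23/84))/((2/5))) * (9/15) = -2142/23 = -93.13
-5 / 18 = -0.28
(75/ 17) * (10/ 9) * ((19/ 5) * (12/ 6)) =1900/ 51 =37.25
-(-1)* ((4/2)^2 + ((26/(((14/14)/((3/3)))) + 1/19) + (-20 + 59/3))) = 1694/57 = 29.72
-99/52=-1.90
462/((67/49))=22638/67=337.88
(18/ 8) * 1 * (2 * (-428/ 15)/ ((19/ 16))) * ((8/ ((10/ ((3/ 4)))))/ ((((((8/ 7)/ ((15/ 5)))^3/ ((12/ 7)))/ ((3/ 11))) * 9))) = -1274049/ 20900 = -60.96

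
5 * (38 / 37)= 190 / 37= 5.14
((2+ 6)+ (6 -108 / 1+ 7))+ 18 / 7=-591 / 7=-84.43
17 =17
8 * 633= 5064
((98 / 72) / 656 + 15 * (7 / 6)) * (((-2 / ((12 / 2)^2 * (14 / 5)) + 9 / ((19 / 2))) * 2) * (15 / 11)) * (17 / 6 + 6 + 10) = 148158665755 / 177686784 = 833.82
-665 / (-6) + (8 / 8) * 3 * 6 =773 / 6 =128.83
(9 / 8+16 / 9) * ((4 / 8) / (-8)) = -209 / 1152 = -0.18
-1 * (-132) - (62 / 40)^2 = 51839 / 400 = 129.60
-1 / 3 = -0.33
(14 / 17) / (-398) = -0.00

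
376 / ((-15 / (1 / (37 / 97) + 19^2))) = -5058704 / 555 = -9114.78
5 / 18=0.28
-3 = -3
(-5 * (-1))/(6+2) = 5/8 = 0.62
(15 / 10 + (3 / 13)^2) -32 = -10291 / 338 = -30.45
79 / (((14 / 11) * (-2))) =-869 / 28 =-31.04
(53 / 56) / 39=53 / 2184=0.02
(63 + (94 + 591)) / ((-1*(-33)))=68 / 3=22.67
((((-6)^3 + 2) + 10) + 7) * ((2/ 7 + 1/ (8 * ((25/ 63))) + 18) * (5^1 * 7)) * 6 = -15390231/ 20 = -769511.55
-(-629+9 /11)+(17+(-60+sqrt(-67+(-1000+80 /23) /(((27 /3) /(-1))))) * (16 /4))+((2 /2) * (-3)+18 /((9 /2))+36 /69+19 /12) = 4 * sqrt(208173) /69+1239559 /3036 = 434.74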